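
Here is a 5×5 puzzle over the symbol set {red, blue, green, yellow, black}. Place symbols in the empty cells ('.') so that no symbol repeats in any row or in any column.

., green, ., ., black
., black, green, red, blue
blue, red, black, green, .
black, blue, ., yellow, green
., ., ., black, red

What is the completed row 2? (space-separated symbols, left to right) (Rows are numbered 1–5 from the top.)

(r1,c4) = blue
(r2,c1) = yellow

yellow black green red blue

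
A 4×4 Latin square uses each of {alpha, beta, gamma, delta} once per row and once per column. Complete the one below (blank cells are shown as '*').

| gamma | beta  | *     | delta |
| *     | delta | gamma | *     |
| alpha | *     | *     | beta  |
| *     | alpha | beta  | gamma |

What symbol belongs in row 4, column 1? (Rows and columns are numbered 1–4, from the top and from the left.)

At row 1, column 3: row 1 has {beta,gamma,delta}; column 3 has {beta,gamma}; that leaves alpha.
At row 2, column 1: row 2 has {gamma,delta}; column 1 has {alpha,gamma}; that leaves beta.
At row 2, column 4: row 2 has {beta,gamma,delta}; column 4 has {beta,gamma,delta}; that leaves alpha.
At row 3, column 2: row 3 has {alpha,beta}; column 2 has {alpha,beta,delta}; that leaves gamma.
At row 3, column 3: row 3 has {alpha,beta,gamma}; column 3 has {alpha,beta,gamma}; that leaves delta.
At row 4, column 1: row 4 has {alpha,beta,gamma}; column 1 has {alpha,beta,gamma}; that leaves delta.

delta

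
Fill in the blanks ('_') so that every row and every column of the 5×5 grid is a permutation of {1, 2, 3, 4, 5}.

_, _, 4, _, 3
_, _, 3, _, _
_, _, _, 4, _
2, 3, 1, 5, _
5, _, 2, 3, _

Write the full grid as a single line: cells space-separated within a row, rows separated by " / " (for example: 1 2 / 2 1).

(r1,c1) = 1
(r1,c4) = 2
(r2,c1) = 4
(r2,c4) = 1
(r3,c1) = 3
(r3,c3) = 5
(r4,c5) = 4
(r5,c5) = 1
(r1,c2) = 5
(r2,c2) = 2
(r2,c5) = 5
(r3,c2) = 1
(r3,c5) = 2
(r5,c2) = 4

1 5 4 2 3 / 4 2 3 1 5 / 3 1 5 4 2 / 2 3 1 5 4 / 5 4 2 3 1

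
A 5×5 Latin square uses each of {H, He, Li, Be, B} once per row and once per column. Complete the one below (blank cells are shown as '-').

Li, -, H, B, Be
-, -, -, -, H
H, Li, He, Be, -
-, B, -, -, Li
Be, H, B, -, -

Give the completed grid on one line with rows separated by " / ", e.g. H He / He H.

Cell (r1,c2): row 1 has {H,Li,Be,B}; column 2 has {H,Li,B} → He.
Cell (r2,c2): row 2 has {H}; column 2 has {H,He,Li,B} → Be.
Cell (r2,c3): row 2 has {H,Be}; column 3 has {H,He,B} → Li.
Cell (r2,c4): row 2 has {H,Li,Be}; column 4 has {Be,B} → He.
Cell (r3,c5): row 3 has {H,He,Li,Be}; column 5 has {H,Li,Be} → B.
Cell (r4,c1): row 4 has {Li,B}; column 1 has {H,Li,Be} → He.
Cell (r4,c3): row 4 has {He,Li,B}; column 3 has {H,He,Li,B} → Be.
Cell (r4,c4): row 4 has {He,Li,Be,B}; column 4 has {He,Be,B} → H.
Cell (r5,c4): row 5 has {H,Be,B}; column 4 has {H,He,Be,B} → Li.
Cell (r5,c5): row 5 has {H,Li,Be,B}; column 5 has {H,Li,Be,B} → He.
Cell (r2,c1): row 2 has {H,He,Li,Be}; column 1 has {H,He,Li,Be} → B.

Li He H B Be / B Be Li He H / H Li He Be B / He B Be H Li / Be H B Li He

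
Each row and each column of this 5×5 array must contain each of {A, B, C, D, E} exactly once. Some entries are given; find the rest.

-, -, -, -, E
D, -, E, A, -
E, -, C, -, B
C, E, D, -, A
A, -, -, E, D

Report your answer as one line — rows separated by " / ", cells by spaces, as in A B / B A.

B D A C E / D B E A C / E A C D B / C E D B A / A C B E D

At row 1, column 1: row 1 has {E}; column 1 has {A,C,D,E}; that leaves B.
At row 1, column 3: row 1 has {B,E}; column 3 has {C,D,E}; that leaves A.
At row 2, column 5: row 2 has {A,D,E}; column 5 has {A,B,D,E}; that leaves C.
At row 3, column 4: row 3 has {B,C,E}; column 4 has {A,E}; that leaves D.
At row 4, column 4: row 4 has {A,C,D,E}; column 4 has {A,D,E}; that leaves B.
At row 5, column 3: row 5 has {A,D,E}; column 3 has {A,C,D,E}; that leaves B.
At row 1, column 4: row 1 has {A,B,E}; column 4 has {A,B,D,E}; that leaves C.
At row 2, column 2: row 2 has {A,C,D,E}; column 2 has {E}; that leaves B.
At row 3, column 2: row 3 has {B,C,D,E}; column 2 has {B,E}; that leaves A.
At row 5, column 2: row 5 has {A,B,D,E}; column 2 has {A,B,E}; that leaves C.
At row 1, column 2: row 1 has {A,B,C,E}; column 2 has {A,B,C,E}; that leaves D.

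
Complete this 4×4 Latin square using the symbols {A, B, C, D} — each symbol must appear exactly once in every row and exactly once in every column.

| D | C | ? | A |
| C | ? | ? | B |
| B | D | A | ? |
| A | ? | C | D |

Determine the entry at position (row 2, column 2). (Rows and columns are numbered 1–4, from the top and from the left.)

A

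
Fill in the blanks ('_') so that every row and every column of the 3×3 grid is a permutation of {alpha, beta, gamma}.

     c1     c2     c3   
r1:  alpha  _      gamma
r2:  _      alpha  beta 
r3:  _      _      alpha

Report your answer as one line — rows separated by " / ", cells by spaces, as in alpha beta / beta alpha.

(r1,c2): row 1 has {alpha,gamma}; column 2 has {alpha}, so it must be beta.
(r2,c1): row 2 has {alpha,beta}; column 1 has {alpha}, so it must be gamma.
(r3,c1): row 3 has {alpha}; column 1 has {alpha,gamma}, so it must be beta.
(r3,c2): row 3 has {alpha,beta}; column 2 has {alpha,beta}, so it must be gamma.

alpha beta gamma / gamma alpha beta / beta gamma alpha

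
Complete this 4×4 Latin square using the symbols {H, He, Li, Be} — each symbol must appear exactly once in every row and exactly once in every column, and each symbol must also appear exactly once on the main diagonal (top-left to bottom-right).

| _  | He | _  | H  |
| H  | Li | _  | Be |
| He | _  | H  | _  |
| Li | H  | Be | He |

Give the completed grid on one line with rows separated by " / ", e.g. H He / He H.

Be He Li H / H Li He Be / He Be H Li / Li H Be He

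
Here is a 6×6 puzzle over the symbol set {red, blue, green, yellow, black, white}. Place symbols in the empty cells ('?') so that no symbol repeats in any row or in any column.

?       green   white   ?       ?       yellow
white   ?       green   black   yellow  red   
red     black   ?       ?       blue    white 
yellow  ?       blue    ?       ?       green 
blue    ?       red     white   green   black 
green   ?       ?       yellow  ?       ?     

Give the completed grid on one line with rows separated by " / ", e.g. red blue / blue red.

(r1,c1) = black
(r1,c5) = red
(r2,c2) = blue
(r3,c3) = yellow
(r3,c4) = green
(r4,c4) = red
(r5,c2) = yellow
(r6,c3) = black
(r6,c5) = white
(r6,c6) = blue
(r1,c4) = blue
(r4,c2) = white
(r4,c5) = black
(r6,c2) = red

black green white blue red yellow / white blue green black yellow red / red black yellow green blue white / yellow white blue red black green / blue yellow red white green black / green red black yellow white blue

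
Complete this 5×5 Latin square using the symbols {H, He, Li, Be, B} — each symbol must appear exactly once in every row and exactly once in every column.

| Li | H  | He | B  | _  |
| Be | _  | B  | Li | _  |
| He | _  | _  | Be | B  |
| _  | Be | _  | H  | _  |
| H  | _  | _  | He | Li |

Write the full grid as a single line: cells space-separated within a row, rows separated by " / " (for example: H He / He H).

Li H He B Be / Be He B Li H / He Li H Be B / B Be Li H He / H B Be He Li

(r1,c5) = Be
(r2,c2) = He
(r2,c5) = H
(r3,c2) = Li
(r3,c3) = H
(r4,c1) = B
(r4,c3) = Li
(r4,c5) = He
(r5,c2) = B
(r5,c3) = Be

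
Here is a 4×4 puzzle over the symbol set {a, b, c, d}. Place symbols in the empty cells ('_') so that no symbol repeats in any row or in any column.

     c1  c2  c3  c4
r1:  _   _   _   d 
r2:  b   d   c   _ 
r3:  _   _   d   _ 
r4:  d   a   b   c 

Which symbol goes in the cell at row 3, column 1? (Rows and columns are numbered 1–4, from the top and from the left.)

a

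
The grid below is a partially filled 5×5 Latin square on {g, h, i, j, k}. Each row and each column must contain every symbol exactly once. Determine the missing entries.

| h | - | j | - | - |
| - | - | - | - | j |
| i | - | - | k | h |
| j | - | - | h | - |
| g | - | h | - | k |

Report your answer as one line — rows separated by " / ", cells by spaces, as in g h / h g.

h k j i g / k h i g j / i j g k h / j g k h i / g i h j k

At row 2, column 1: row 2 has {j}; column 1 has {g,h,i,j}; that leaves k.
At row 3, column 3: row 3 has {h,i,k}; column 3 has {h,j}; that leaves g.
At row 2, column 3: row 2 has {j,k}; column 3 has {g,h,j}; that leaves i.
At row 2, column 4: row 2 has {i,j,k}; column 4 has {h,k}; that leaves g.
At row 3, column 2: row 3 has {g,h,i,k}; column 2 is empty so far; that leaves j.
At row 4, column 3: row 4 has {h,j}; column 3 has {g,h,i,j}; that leaves k.
At row 5, column 2: row 5 has {g,h,k}; column 2 has {j}; that leaves i.
At row 5, column 4: row 5 has {g,h,i,k}; column 4 has {g,h,k}; that leaves j.
At row 1, column 4: row 1 has {h,j}; column 4 has {g,h,j,k}; that leaves i.
At row 1, column 5: row 1 has {h,i,j}; column 5 has {h,j,k}; that leaves g.
At row 2, column 2: row 2 has {g,i,j,k}; column 2 has {i,j}; that leaves h.
At row 4, column 2: row 4 has {h,j,k}; column 2 has {h,i,j}; that leaves g.
At row 4, column 5: row 4 has {g,h,j,k}; column 5 has {g,h,j,k}; that leaves i.
At row 1, column 2: row 1 has {g,h,i,j}; column 2 has {g,h,i,j}; that leaves k.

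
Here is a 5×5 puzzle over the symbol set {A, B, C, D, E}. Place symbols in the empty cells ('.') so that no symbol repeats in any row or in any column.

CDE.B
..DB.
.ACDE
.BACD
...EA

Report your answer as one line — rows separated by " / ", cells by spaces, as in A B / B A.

(r1,c4) = A
(r2,c5) = C
(r3,c1) = B
(r4,c1) = E
(r5,c1) = D
(r5,c2) = C
(r5,c3) = B
(r2,c1) = A
(r2,c2) = E

C D E A B / A E D B C / B A C D E / E B A C D / D C B E A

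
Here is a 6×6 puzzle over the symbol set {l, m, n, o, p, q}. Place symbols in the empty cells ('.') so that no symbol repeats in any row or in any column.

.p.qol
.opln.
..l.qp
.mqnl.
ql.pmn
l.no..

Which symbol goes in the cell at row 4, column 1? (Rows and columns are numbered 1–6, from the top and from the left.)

At row 1, column 3: row 1 has {l,o,p,q}; column 3 has {l,n,p,q}; that leaves m.
At row 2, column 1: row 2 has {l,n,o,p}; column 1 has {l,q}; that leaves m.
At row 2, column 6: row 2 has {l,m,n,o,p}; column 6 has {l,n,p}; that leaves q.
At row 3, column 2: row 3 has {l,p,q}; column 2 has {l,m,o,p}; that leaves n.
At row 3, column 4: row 3 has {l,n,p,q}; column 4 has {l,n,o,p,q}; that leaves m.
At row 4, column 6: row 4 has {l,m,n,q}; column 6 has {l,n,p,q}; that leaves o.
At row 5, column 3: row 5 has {l,m,n,p,q}; column 3 has {l,m,n,p,q}; that leaves o.
At row 6, column 2: row 6 has {l,n,o}; column 2 has {l,m,n,o,p}; that leaves q.
At row 6, column 5: row 6 has {l,n,o,q}; column 5 has {l,m,n,o,q}; that leaves p.
At row 6, column 6: row 6 has {l,n,o,p,q}; column 6 has {l,n,o,p,q}; that leaves m.
At row 1, column 1: row 1 has {l,m,o,p,q}; column 1 has {l,m,q}; that leaves n.
At row 3, column 1: row 3 has {l,m,n,p,q}; column 1 has {l,m,n,q}; that leaves o.
At row 4, column 1: row 4 has {l,m,n,o,q}; column 1 has {l,m,n,o,q}; that leaves p.

p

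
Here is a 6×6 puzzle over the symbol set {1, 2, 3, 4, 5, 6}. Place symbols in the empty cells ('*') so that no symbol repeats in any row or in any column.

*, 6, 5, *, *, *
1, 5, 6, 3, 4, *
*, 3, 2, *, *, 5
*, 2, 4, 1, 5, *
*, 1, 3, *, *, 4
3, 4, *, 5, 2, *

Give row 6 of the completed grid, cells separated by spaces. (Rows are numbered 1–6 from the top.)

3 4 1 5 2 6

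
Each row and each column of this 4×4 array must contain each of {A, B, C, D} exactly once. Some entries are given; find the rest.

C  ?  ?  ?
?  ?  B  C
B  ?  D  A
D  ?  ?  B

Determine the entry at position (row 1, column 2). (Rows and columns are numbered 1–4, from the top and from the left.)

At row 1, column 3: row 1 has {C}; column 3 has {B,D}; that leaves A.
At row 1, column 4: row 1 has {A,C}; column 4 has {A,B,C}; that leaves D.
At row 2, column 1: row 2 has {B,C}; column 1 has {B,C,D}; that leaves A.
At row 2, column 2: row 2 has {A,B,C}; column 2 is empty so far; that leaves D.
At row 3, column 2: row 3 has {A,B,D}; column 2 has {D}; that leaves C.
At row 4, column 2: row 4 has {B,D}; column 2 has {C,D}; that leaves A.
At row 4, column 3: row 4 has {A,B,D}; column 3 has {A,B,D}; that leaves C.
At row 1, column 2: row 1 has {A,C,D}; column 2 has {A,C,D}; that leaves B.

B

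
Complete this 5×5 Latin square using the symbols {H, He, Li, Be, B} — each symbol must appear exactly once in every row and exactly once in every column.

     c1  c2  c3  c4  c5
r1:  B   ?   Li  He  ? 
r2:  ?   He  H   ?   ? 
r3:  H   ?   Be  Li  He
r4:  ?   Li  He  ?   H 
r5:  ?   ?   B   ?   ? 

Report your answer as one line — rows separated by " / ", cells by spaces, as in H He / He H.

B H Li He Be / Li He H Be B / H B Be Li He / Be Li He B H / He Be B H Li

(r1,c5) = Be
(r3,c2) = B
(r4,c1) = Be
(r4,c4) = B
(r5,c5) = Li
(r1,c2) = H
(r2,c1) = Li
(r2,c4) = Be
(r2,c5) = B
(r5,c1) = He
(r5,c2) = Be
(r5,c4) = H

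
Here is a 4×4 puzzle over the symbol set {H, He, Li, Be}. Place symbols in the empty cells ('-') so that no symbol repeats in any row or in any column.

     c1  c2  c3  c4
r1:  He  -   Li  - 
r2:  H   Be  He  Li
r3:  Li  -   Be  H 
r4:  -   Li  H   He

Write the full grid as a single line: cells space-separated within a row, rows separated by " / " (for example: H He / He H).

(r1,c2) = H
(r1,c4) = Be
(r3,c2) = He
(r4,c1) = Be

He H Li Be / H Be He Li / Li He Be H / Be Li H He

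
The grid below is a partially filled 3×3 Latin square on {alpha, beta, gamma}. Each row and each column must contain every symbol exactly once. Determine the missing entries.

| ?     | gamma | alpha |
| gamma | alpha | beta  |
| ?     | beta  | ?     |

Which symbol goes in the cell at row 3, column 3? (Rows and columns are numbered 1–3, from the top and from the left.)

gamma

(r1,c1) = beta
(r3,c1) = alpha
(r3,c3) = gamma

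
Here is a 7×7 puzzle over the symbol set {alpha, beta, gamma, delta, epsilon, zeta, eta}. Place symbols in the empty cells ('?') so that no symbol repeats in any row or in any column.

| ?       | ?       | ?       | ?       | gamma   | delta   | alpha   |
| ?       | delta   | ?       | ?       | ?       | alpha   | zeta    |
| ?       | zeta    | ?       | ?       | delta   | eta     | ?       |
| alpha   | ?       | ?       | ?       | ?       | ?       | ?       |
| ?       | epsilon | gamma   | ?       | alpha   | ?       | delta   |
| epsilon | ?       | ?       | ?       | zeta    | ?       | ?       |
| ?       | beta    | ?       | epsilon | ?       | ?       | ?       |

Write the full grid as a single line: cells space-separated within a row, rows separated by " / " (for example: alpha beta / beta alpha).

(r1,c2): row 1 has {alpha,gamma,delta}; column 2 has {beta,delta,epsilon,zeta}, so it must be eta.
(r4,c2): row 4 has {alpha}; column 2 has {beta,delta,epsilon,zeta,eta}, so it must be gamma.
(r6,c2): row 6 has {epsilon,zeta}; column 2 has {beta,gamma,delta,epsilon,zeta,eta}, so it must be alpha.
(r7,c5): row 7 has {beta,epsilon}; column 5 has {alpha,gamma,delta,zeta}, so it must be eta.
(r7,c7): row 7 has {beta,epsilon,eta}; column 7 has {alpha,delta,zeta}, so it must be gamma.
(r7,c6): row 7 has {beta,gamma,epsilon,eta}; column 6 has {alpha,delta,eta}, so it must be zeta.
(r5,c6): row 5 has {alpha,gamma,delta,epsilon}; column 6 has {alpha,delta,zeta,eta}, so it must be beta.
(r6,c6): row 6 has {alpha,epsilon,zeta}; column 6 has {alpha,beta,delta,zeta,eta}, so it must be gamma.
(r7,c1): row 7 has {beta,gamma,epsilon,zeta,eta}; column 1 has {alpha,epsilon}, so it must be delta.
(r7,c3): row 7 has {beta,gamma,delta,epsilon,zeta,eta}; column 3 has {gamma}, so it must be alpha.
(r4,c6): row 4 has {alpha,gamma}; column 6 has {alpha,beta,gamma,delta,zeta,eta}, so it must be epsilon.
(r4,c5): row 4 has {alpha,gamma,epsilon}; column 5 has {alpha,gamma,delta,zeta,eta}, so it must be beta.
(r4,c7): row 4 has {alpha,beta,gamma,epsilon}; column 7 has {alpha,gamma,delta,zeta}, so it must be eta.
(r6,c7): row 6 has {alpha,gamma,epsilon,zeta}; column 7 has {alpha,gamma,delta,zeta,eta}, so it must be beta.
(r2,c5): row 2 has {alpha,delta,zeta}; column 5 has {alpha,beta,gamma,delta,zeta,eta}, so it must be epsilon.
(r3,c7): row 3 has {delta,zeta,eta}; column 7 has {alpha,beta,gamma,delta,zeta,eta}, so it must be epsilon.
(r3,c3): row 3 has {delta,epsilon,zeta,eta}; column 3 has {alpha,gamma}, so it must be beta.
(r2,c3): row 2 has {alpha,delta,epsilon,zeta}; column 3 has {alpha,beta,gamma}, so it must be eta.
(r3,c1): row 3 has {beta,delta,epsilon,zeta,eta}; column 1 has {alpha,delta,epsilon}, so it must be gamma.
(r3,c4): row 3 has {beta,gamma,delta,epsilon,zeta,eta}; column 4 has {epsilon}, so it must be alpha.
(r6,c3): row 6 has {alpha,beta,gamma,epsilon,zeta}; column 3 has {alpha,beta,gamma,eta}, so it must be delta.
(r6,c4): row 6 has {alpha,beta,gamma,delta,epsilon,zeta}; column 4 has {alpha,epsilon}, so it must be eta.
(r2,c1): row 2 has {alpha,delta,epsilon,zeta,eta}; column 1 has {alpha,gamma,delta,epsilon}, so it must be beta.
(r2,c4): row 2 has {alpha,beta,delta,epsilon,zeta,eta}; column 4 has {alpha,epsilon,eta}, so it must be gamma.
(r4,c3): row 4 has {alpha,beta,gamma,epsilon,eta}; column 3 has {alpha,beta,gamma,delta,eta}, so it must be zeta.
(r4,c4): row 4 has {alpha,beta,gamma,epsilon,zeta,eta}; column 4 has {alpha,gamma,epsilon,eta}, so it must be delta.
(r5,c4): row 5 has {alpha,beta,gamma,delta,epsilon}; column 4 has {alpha,gamma,delta,epsilon,eta}, so it must be zeta.
(r1,c1): row 1 has {alpha,gamma,delta,eta}; column 1 has {alpha,beta,gamma,delta,epsilon}, so it must be zeta.
(r1,c3): row 1 has {alpha,gamma,delta,zeta,eta}; column 3 has {alpha,beta,gamma,delta,zeta,eta}, so it must be epsilon.
(r1,c4): row 1 has {alpha,gamma,delta,epsilon,zeta,eta}; column 4 has {alpha,gamma,delta,epsilon,zeta,eta}, so it must be beta.
(r5,c1): row 5 has {alpha,beta,gamma,delta,epsilon,zeta}; column 1 has {alpha,beta,gamma,delta,epsilon,zeta}, so it must be eta.

zeta eta epsilon beta gamma delta alpha / beta delta eta gamma epsilon alpha zeta / gamma zeta beta alpha delta eta epsilon / alpha gamma zeta delta beta epsilon eta / eta epsilon gamma zeta alpha beta delta / epsilon alpha delta eta zeta gamma beta / delta beta alpha epsilon eta zeta gamma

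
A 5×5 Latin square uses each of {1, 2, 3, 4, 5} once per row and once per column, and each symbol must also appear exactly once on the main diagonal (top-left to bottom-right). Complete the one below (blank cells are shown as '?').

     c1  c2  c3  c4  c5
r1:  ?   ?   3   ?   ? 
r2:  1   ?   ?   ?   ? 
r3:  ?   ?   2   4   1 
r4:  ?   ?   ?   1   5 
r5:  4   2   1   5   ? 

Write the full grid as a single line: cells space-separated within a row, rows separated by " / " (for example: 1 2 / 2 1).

5 1 3 2 4 / 1 4 5 3 2 / 3 5 2 4 1 / 2 3 4 1 5 / 4 2 1 5 3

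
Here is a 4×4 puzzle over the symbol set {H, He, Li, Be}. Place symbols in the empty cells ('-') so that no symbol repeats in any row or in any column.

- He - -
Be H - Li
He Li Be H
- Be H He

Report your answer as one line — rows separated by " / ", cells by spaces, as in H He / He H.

(r1,c3) = Li
(r1,c4) = Be
(r2,c3) = He
(r4,c1) = Li
(r1,c1) = H

H He Li Be / Be H He Li / He Li Be H / Li Be H He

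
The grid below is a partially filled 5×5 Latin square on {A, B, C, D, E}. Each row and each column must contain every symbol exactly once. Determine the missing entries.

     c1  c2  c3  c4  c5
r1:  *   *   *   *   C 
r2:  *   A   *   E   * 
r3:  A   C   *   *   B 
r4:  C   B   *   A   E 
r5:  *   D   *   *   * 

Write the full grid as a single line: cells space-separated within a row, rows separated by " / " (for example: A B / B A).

(r1,c2) = E
(r2,c5) = D
(r3,c4) = D
(r4,c3) = D
(r5,c5) = A
(r1,c4) = B
(r2,c1) = B
(r2,c3) = C
(r3,c3) = E
(r5,c1) = E
(r5,c3) = B
(r5,c4) = C
(r1,c1) = D
(r1,c3) = A

D E A B C / B A C E D / A C E D B / C B D A E / E D B C A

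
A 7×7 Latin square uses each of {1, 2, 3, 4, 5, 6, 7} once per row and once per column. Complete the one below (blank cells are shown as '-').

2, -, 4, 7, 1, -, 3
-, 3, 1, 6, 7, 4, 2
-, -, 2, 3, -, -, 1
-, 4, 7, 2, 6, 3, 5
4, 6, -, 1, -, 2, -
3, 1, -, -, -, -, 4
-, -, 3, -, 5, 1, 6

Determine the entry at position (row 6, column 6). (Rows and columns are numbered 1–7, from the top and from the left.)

Cell (r1,c2): row 1 has {1,2,3,4,7}; column 2 has {1,3,4,6} → 5.
Cell (r1,c6): row 1 has {1,2,3,4,5,7}; column 6 has {1,2,3,4} → 6.
Cell (r2,c1): row 2 has {1,2,3,4,6,7}; column 1 has {2,3,4} → 5.
Cell (r3,c2): row 3 has {1,2,3}; column 2 has {1,3,4,5,6} → 7.
Cell (r3,c5): row 3 has {1,2,3,7}; column 5 has {1,5,6,7} → 4.
Cell (r3,c6): row 3 has {1,2,3,4,7}; column 6 has {1,2,3,4,6} → 5.
Cell (r4,c1): row 4 has {2,3,4,5,6,7}; column 1 has {2,3,4,5} → 1.
Cell (r5,c3): row 5 has {1,2,4,6}; column 3 has {1,2,3,4,7} → 5.
Cell (r5,c5): row 5 has {1,2,4,5,6}; column 5 has {1,4,5,6,7} → 3.
Cell (r5,c7): row 5 has {1,2,3,4,5,6}; column 7 has {1,2,3,4,5,6} → 7.
Cell (r6,c3): row 6 has {1,3,4}; column 3 has {1,2,3,4,5,7} → 6.
Cell (r6,c4): row 6 has {1,3,4,6}; column 4 has {1,2,3,6,7} → 5.
Cell (r6,c5): row 6 has {1,3,4,5,6}; column 5 has {1,3,4,5,6,7} → 2.
Cell (r6,c6): row 6 has {1,2,3,4,5,6}; column 6 has {1,2,3,4,5,6} → 7.

7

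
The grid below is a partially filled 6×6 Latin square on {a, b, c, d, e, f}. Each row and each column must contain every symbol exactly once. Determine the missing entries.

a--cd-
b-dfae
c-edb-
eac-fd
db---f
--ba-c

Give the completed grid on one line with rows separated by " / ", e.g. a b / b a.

row 1 has {a,c,d}; column 3 has {b,c,d,e} — only f is left for (r1,c3).
row 1 has {a,c,d,f}; column 6 has {c,d,e,f} — only b is left for (r1,c6).
row 2 has {a,b,d,e,f}; column 2 has {a,b} — only c is left for (r2,c2).
row 3 has {b,c,d,e}; column 2 has {a,b,c} — only f is left for (r3,c2).
row 3 has {b,c,d,e,f}; column 6 has {b,c,d,e,f} — only a is left for (r3,c6).
row 4 has {a,c,d,e,f}; column 4 has {a,c,d,f} — only b is left for (r4,c4).
row 5 has {b,d,f}; column 3 has {b,c,d,e,f} — only a is left for (r5,c3).
row 5 has {a,b,d,f}; column 4 has {a,b,c,d,f} — only e is left for (r5,c4).
row 5 has {a,b,d,e,f}; column 5 has {a,b,d,f} — only c is left for (r5,c5).
row 6 has {a,b,c}; column 1 has {a,b,c,d,e} — only f is left for (r6,c1).
row 6 has {a,b,c,f}; column 5 has {a,b,c,d,f} — only e is left for (r6,c5).
row 1 has {a,b,c,d,f}; column 2 has {a,b,c,f} — only e is left for (r1,c2).
row 6 has {a,b,c,e,f}; column 2 has {a,b,c,e,f} — only d is left for (r6,c2).

a e f c d b / b c d f a e / c f e d b a / e a c b f d / d b a e c f / f d b a e c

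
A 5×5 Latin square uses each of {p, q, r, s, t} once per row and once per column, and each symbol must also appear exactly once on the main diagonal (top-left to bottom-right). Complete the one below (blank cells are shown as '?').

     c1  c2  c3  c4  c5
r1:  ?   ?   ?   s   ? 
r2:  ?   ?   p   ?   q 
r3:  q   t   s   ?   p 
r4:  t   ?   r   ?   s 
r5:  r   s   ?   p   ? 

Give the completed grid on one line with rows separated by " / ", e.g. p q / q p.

(r1,c1) = p
(r2,c1) = s
(r2,c2) = r
(r2,c4) = t
(r3,c4) = r
(r4,c4) = q
(r5,c5) = t
(r1,c2) = q
(r1,c3) = t
(r1,c5) = r
(r4,c2) = p
(r5,c3) = q

p q t s r / s r p t q / q t s r p / t p r q s / r s q p t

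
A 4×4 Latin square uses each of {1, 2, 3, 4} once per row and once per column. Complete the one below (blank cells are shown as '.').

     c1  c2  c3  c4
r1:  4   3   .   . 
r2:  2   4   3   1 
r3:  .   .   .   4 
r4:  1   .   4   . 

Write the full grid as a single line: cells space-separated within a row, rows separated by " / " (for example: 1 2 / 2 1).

4 3 1 2 / 2 4 3 1 / 3 1 2 4 / 1 2 4 3

row 1 has {3,4}; column 4 has {1,4} — only 2 is left for (r1,c4).
row 3 has {4}; column 1 has {1,2,4} — only 3 is left for (r3,c1).
row 4 has {1,4}; column 2 has {3,4} — only 2 is left for (r4,c2).
row 4 has {1,2,4}; column 4 has {1,2,4} — only 3 is left for (r4,c4).
row 1 has {2,3,4}; column 3 has {3,4} — only 1 is left for (r1,c3).
row 3 has {3,4}; column 2 has {2,3,4} — only 1 is left for (r3,c2).
row 3 has {1,3,4}; column 3 has {1,3,4} — only 2 is left for (r3,c3).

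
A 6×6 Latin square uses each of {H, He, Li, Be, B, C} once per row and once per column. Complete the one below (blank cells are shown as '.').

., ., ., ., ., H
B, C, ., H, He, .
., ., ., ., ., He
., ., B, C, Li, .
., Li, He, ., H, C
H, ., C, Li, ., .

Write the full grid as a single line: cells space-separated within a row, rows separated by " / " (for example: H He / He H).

(r4,c6): row 4 has {Li,B,C}; column 6 has {H,He,C}, so it must be Be.
(r5,c1): row 5 has {H,He,Li,C}; column 1 has {H,B}, so it must be Be.
(r5,c4): row 5 has {H,He,Li,Be,C}; column 4 has {H,Li,C}, so it must be B.
(r6,c6): row 6 has {H,Li,C}; column 6 has {H,He,Be,C}, so it must be B.
(r2,c6): row 2 has {H,He,B,C}; column 6 has {H,He,Be,B,C}, so it must be Li.
(r3,c4): row 3 has {He}; column 4 has {H,Li,B,C}, so it must be Be.
(r4,c1): row 4 has {Li,Be,B,C}; column 1 has {H,Be,B}, so it must be He.
(r4,c2): row 4 has {He,Li,Be,B,C}; column 2 has {Li,C}, so it must be H.
(r6,c5): row 6 has {H,Li,B,C}; column 5 has {H,He,Li}, so it must be Be.
(r1,c4): row 1 has {H}; column 4 has {H,Li,Be,B,C}, so it must be He.
(r2,c3): row 2 has {H,He,Li,B,C}; column 3 has {He,B,C}, so it must be Be.
(r3,c2): row 3 has {He,Be}; column 2 has {H,Li,C}, so it must be B.
(r3,c5): row 3 has {He,Be,B}; column 5 has {H,He,Li,Be}, so it must be C.
(r6,c2): row 6 has {H,Li,Be,B,C}; column 2 has {H,Li,B,C}, so it must be He.
(r1,c2): row 1 has {H,He}; column 2 has {H,He,Li,B,C}, so it must be Be.
(r1,c3): row 1 has {H,He,Be}; column 3 has {He,Be,B,C}, so it must be Li.
(r1,c5): row 1 has {H,He,Li,Be}; column 5 has {H,He,Li,Be,C}, so it must be B.
(r3,c1): row 3 has {He,Be,B,C}; column 1 has {H,He,Be,B}, so it must be Li.
(r3,c3): row 3 has {He,Li,Be,B,C}; column 3 has {He,Li,Be,B,C}, so it must be H.
(r1,c1): row 1 has {H,He,Li,Be,B}; column 1 has {H,He,Li,Be,B}, so it must be C.

C Be Li He B H / B C Be H He Li / Li B H Be C He / He H B C Li Be / Be Li He B H C / H He C Li Be B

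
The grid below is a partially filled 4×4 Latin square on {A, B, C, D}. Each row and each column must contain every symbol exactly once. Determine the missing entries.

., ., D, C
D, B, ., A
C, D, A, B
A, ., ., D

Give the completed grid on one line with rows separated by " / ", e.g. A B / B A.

B A D C / D B C A / C D A B / A C B D

At row 1, column 1: row 1 has {C,D}; column 1 has {A,C,D}; that leaves B.
At row 1, column 2: row 1 has {B,C,D}; column 2 has {B,D}; that leaves A.
At row 2, column 3: row 2 has {A,B,D}; column 3 has {A,D}; that leaves C.
At row 4, column 2: row 4 has {A,D}; column 2 has {A,B,D}; that leaves C.
At row 4, column 3: row 4 has {A,C,D}; column 3 has {A,C,D}; that leaves B.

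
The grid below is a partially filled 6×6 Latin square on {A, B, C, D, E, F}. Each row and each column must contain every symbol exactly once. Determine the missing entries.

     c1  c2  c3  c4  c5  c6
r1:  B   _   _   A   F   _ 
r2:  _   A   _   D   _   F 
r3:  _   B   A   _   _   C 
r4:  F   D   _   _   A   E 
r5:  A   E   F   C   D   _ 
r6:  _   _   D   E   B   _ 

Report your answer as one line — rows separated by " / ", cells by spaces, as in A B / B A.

Cell (r1,c2): row 1 has {A,B,F}; column 2 has {A,B,D,E} → C.
Cell (r1,c3): row 1 has {A,B,C,F}; column 3 has {A,D,F} → E.
Cell (r1,c6): row 1 has {A,B,C,E,F}; column 6 has {C,E,F} → D.
Cell (r3,c4): row 3 has {A,B,C}; column 4 has {A,C,D,E} → F.
Cell (r3,c5): row 3 has {A,B,C,F}; column 5 has {A,B,D,F} → E.
Cell (r4,c4): row 4 has {A,D,E,F}; column 4 has {A,C,D,E,F} → B.
Cell (r5,c6): row 5 has {A,C,D,E,F}; column 6 has {C,D,E,F} → B.
Cell (r6,c1): row 6 has {B,D,E}; column 1 has {A,B,F} → C.
Cell (r6,c2): row 6 has {B,C,D,E}; column 2 has {A,B,C,D,E} → F.
Cell (r6,c6): row 6 has {B,C,D,E,F}; column 6 has {B,C,D,E,F} → A.
Cell (r2,c1): row 2 has {A,D,F}; column 1 has {A,B,C,F} → E.
Cell (r2,c5): row 2 has {A,D,E,F}; column 5 has {A,B,D,E,F} → C.
Cell (r3,c1): row 3 has {A,B,C,E,F}; column 1 has {A,B,C,E,F} → D.
Cell (r4,c3): row 4 has {A,B,D,E,F}; column 3 has {A,D,E,F} → C.
Cell (r2,c3): row 2 has {A,C,D,E,F}; column 3 has {A,C,D,E,F} → B.

B C E A F D / E A B D C F / D B A F E C / F D C B A E / A E F C D B / C F D E B A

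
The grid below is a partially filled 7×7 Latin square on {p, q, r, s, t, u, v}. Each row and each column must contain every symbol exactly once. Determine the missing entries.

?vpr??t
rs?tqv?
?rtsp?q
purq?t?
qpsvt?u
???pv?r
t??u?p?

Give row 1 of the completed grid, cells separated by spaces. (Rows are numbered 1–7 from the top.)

(r2,c3) = u
(r2,c7) = p
(r3,c6) = u
(r4,c5) = s
(r4,c7) = v
(r5,c6) = r
(r6,c3) = q
(r6,c6) = s
(r7,c2) = q
(r7,c3) = v
(r7,c5) = r
(r7,c7) = s
(r1,c5) = u
(r1,c6) = q
(r3,c1) = v
(r6,c1) = u
(r6,c2) = t
(r1,c1) = s

s v p r u q t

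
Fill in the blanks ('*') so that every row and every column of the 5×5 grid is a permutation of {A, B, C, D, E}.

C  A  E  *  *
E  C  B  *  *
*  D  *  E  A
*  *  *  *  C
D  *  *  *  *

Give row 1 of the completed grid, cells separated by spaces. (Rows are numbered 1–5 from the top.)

C A E D B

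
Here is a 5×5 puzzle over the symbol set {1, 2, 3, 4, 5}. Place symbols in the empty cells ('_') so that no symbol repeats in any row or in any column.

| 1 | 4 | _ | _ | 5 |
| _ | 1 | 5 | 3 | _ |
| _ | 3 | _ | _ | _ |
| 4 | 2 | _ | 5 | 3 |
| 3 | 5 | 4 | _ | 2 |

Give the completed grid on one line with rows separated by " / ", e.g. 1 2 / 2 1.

1 4 3 2 5 / 2 1 5 3 4 / 5 3 2 4 1 / 4 2 1 5 3 / 3 5 4 1 2

At row 1, column 4: row 1 has {1,4,5}; column 4 has {3,5}; that leaves 2.
At row 2, column 1: row 2 has {1,3,5}; column 1 has {1,3,4}; that leaves 2.
At row 2, column 5: row 2 has {1,2,3,5}; column 5 has {2,3,5}; that leaves 4.
At row 3, column 1: row 3 has {3}; column 1 has {1,2,3,4}; that leaves 5.
At row 3, column 5: row 3 has {3,5}; column 5 has {2,3,4,5}; that leaves 1.
At row 4, column 3: row 4 has {2,3,4,5}; column 3 has {4,5}; that leaves 1.
At row 5, column 4: row 5 has {2,3,4,5}; column 4 has {2,3,5}; that leaves 1.
At row 1, column 3: row 1 has {1,2,4,5}; column 3 has {1,4,5}; that leaves 3.
At row 3, column 3: row 3 has {1,3,5}; column 3 has {1,3,4,5}; that leaves 2.
At row 3, column 4: row 3 has {1,2,3,5}; column 4 has {1,2,3,5}; that leaves 4.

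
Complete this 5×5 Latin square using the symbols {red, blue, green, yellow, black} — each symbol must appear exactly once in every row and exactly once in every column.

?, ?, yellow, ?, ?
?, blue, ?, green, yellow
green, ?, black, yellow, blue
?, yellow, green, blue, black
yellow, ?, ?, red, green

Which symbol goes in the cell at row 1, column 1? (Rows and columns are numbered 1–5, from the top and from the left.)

(r1,c4) = black
(r1,c5) = red
(r2,c3) = red
(r3,c2) = red
(r4,c1) = red
(r5,c2) = black
(r5,c3) = blue
(r1,c1) = blue

blue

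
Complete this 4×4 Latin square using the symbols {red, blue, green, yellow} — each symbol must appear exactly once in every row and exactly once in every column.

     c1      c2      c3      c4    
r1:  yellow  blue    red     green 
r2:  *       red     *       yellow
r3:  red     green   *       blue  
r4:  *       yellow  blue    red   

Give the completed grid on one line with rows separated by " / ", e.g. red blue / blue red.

Cell (r2,c3): row 2 has {red,yellow}; column 3 has {red,blue} → green.
Cell (r3,c3): row 3 has {red,blue,green}; column 3 has {red,blue,green} → yellow.
Cell (r4,c1): row 4 has {red,blue,yellow}; column 1 has {red,yellow} → green.
Cell (r2,c1): row 2 has {red,green,yellow}; column 1 has {red,green,yellow} → blue.

yellow blue red green / blue red green yellow / red green yellow blue / green yellow blue red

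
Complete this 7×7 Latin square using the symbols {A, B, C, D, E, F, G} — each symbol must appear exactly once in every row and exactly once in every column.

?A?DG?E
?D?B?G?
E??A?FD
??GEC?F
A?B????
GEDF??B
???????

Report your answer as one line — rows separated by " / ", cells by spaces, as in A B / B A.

C A F D G B E / F D A B E G C / E G C A B F D / D B G E C A F / A F B C D E G / G E D F A C B / B C E G F D A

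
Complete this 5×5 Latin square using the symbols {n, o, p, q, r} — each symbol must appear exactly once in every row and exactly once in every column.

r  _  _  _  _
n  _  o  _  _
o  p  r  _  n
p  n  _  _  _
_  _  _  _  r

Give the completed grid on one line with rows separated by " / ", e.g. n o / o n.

Cell (r3,c4): row 3 has {n,o,p,r}; column 4 is empty so far → q.
Cell (r4,c3): row 4 has {n,p}; column 3 has {o,r} → q.
Cell (r4,c5): row 4 has {n,p,q}; column 5 has {n,r} → o.
Cell (r5,c1): row 5 has {r}; column 1 has {n,o,p,r} → q.
Cell (r5,c2): row 5 has {q,r}; column 2 has {n,p} → o.
Cell (r1,c2): row 1 has {r}; column 2 has {n,o,p} → q.
Cell (r1,c5): row 1 has {q,r}; column 5 has {n,o,r} → p.
Cell (r2,c2): row 2 has {n,o}; column 2 has {n,o,p,q} → r.
Cell (r2,c4): row 2 has {n,o,r}; column 4 has {q} → p.
Cell (r2,c5): row 2 has {n,o,p,r}; column 5 has {n,o,p,r} → q.
Cell (r4,c4): row 4 has {n,o,p,q}; column 4 has {p,q} → r.
Cell (r5,c4): row 5 has {o,q,r}; column 4 has {p,q,r} → n.
Cell (r1,c3): row 1 has {p,q,r}; column 3 has {o,q,r} → n.
Cell (r1,c4): row 1 has {n,p,q,r}; column 4 has {n,p,q,r} → o.
Cell (r5,c3): row 5 has {n,o,q,r}; column 3 has {n,o,q,r} → p.

r q n o p / n r o p q / o p r q n / p n q r o / q o p n r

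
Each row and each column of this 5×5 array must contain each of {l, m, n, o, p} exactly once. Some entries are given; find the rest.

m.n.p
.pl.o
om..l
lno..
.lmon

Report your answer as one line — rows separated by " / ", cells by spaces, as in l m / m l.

m o n l p / n p l m o / o m p n l / l n o p m / p l m o n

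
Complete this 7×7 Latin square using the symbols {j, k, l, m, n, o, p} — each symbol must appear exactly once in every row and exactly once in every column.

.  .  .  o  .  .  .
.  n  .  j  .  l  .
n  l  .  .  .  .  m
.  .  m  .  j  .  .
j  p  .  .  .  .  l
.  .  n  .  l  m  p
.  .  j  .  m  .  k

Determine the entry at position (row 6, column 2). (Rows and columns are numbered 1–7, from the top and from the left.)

j

row 2 has {j,l,n}; column 7 has {k,l,m,p} — only o is left for (r2,c7).
row 4 has {j,m}; column 7 has {k,l,m,o,p} — only n is left for (r4,c7).
row 6 has {l,m,n,p}; column 4 has {j,o} — only k is left for (r6,c4).
row 7 has {j,k,m}; column 2 has {l,n,p} — only o is left for (r7,c2).
row 1 has {o}; column 7 has {k,l,m,n,o,p} — only j is left for (r1,c7).
row 3 has {l,m,n}; column 4 has {j,k,o} — only p is left for (r3,c4).
row 4 has {j,m,n}; column 2 has {l,n,o,p} — only k is left for (r4,c2).
row 4 has {j,k,m,n}; column 4 has {j,k,o,p} — only l is left for (r4,c4).
row 6 has {k,l,m,n,p}; column 1 has {j,n} — only o is left for (r6,c1).
row 6 has {k,l,m,n,o,p}; column 2 has {k,l,n,o,p} — only j is left for (r6,c2).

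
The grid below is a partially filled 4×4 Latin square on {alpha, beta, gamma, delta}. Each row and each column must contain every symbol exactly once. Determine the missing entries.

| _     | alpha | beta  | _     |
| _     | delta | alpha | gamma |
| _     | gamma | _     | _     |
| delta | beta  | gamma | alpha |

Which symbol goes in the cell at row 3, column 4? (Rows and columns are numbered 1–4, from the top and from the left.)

(r1,c1) = gamma
(r1,c4) = delta
(r2,c1) = beta
(r3,c1) = alpha
(r3,c3) = delta
(r3,c4) = beta

beta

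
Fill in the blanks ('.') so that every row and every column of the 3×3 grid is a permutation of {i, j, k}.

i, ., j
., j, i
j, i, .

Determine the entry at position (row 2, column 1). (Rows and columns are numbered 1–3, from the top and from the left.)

k

row 1 has {i,j}; column 2 has {i,j} — only k is left for (r1,c2).
row 2 has {i,j}; column 1 has {i,j} — only k is left for (r2,c1).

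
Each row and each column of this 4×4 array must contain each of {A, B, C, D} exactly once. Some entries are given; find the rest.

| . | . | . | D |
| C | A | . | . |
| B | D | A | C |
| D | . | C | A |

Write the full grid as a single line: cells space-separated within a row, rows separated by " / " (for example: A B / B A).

A C B D / C A D B / B D A C / D B C A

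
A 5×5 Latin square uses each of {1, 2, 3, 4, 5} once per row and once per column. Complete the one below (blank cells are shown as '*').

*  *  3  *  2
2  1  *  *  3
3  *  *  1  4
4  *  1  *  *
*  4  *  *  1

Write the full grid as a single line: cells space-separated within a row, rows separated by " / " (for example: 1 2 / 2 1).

1 5 3 4 2 / 2 1 4 5 3 / 3 2 5 1 4 / 4 3 1 2 5 / 5 4 2 3 1

At row 1, column 2: row 1 has {2,3}; column 2 has {1,4}; that leaves 5.
At row 1, column 4: row 1 has {2,3,5}; column 4 has {1}; that leaves 4.
At row 2, column 4: row 2 has {1,2,3}; column 4 has {1,4}; that leaves 5.
At row 3, column 2: row 3 has {1,3,4}; column 2 has {1,4,5}; that leaves 2.
At row 3, column 3: row 3 has {1,2,3,4}; column 3 has {1,3}; that leaves 5.
At row 4, column 2: row 4 has {1,4}; column 2 has {1,2,4,5}; that leaves 3.
At row 4, column 4: row 4 has {1,3,4}; column 4 has {1,4,5}; that leaves 2.
At row 4, column 5: row 4 has {1,2,3,4}; column 5 has {1,2,3,4}; that leaves 5.
At row 5, column 1: row 5 has {1,4}; column 1 has {2,3,4}; that leaves 5.
At row 5, column 3: row 5 has {1,4,5}; column 3 has {1,3,5}; that leaves 2.
At row 5, column 4: row 5 has {1,2,4,5}; column 4 has {1,2,4,5}; that leaves 3.
At row 1, column 1: row 1 has {2,3,4,5}; column 1 has {2,3,4,5}; that leaves 1.
At row 2, column 3: row 2 has {1,2,3,5}; column 3 has {1,2,3,5}; that leaves 4.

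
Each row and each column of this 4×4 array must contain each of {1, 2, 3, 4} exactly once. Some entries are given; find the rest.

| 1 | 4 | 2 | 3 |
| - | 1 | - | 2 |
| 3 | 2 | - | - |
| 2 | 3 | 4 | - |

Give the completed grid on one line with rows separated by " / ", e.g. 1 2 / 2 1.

1 4 2 3 / 4 1 3 2 / 3 2 1 4 / 2 3 4 1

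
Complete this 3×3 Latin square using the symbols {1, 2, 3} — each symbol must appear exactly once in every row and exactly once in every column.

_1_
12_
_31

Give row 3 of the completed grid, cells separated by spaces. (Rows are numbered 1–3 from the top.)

(r2,c3) = 3
(r3,c1) = 2

2 3 1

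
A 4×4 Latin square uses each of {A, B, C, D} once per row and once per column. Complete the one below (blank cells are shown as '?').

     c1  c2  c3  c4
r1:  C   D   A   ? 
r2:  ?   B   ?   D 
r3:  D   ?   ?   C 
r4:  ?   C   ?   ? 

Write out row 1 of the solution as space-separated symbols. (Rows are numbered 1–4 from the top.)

C D A B

At row 1, column 4: row 1 has {A,C,D}; column 4 has {C,D}; that leaves B.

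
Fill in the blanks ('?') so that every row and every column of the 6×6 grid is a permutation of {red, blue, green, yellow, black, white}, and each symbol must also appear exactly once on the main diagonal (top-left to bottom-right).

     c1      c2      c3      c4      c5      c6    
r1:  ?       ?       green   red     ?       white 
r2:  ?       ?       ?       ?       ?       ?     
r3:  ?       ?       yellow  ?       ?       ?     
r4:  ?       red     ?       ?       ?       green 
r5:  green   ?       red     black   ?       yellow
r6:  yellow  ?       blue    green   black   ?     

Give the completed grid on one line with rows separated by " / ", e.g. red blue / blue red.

At row 6, column 2: row 6 has {blue,green,yellow,black}; column 2 has {red}; that leaves white.
At row 6, column 6: row 6 has {blue,green,yellow,black,white}; column 6 has {green,yellow,white}; the diagonal has {yellow}; that leaves red.
At row 5, column 2: row 5 has {red,green,yellow,black}; column 2 has {red,white}; that leaves blue.
At row 5, column 5: row 5 has {red,blue,green,yellow,black}; column 5 has {black}; the diagonal has {red,yellow}; that leaves white.
At row 4, column 4: row 4 has {red,green}; column 4 has {red,green,black}; the diagonal has {red,yellow,white}; that leaves blue.
At row 4, column 5: row 4 has {red,blue,green}; column 5 has {black,white}; that leaves yellow.
At row 1, column 1: row 1 has {red,green,white}; column 1 has {green,yellow}; the diagonal has {red,blue,yellow,white}; that leaves black.
At row 1, column 2: row 1 has {red,green,black,white}; column 2 has {red,blue,white}; that leaves yellow.
At row 1, column 5: row 1 has {red,green,yellow,black,white}; column 5 has {yellow,black,white}; that leaves blue.
At row 2, column 2: row 2 is empty so far; column 2 has {red,blue,yellow,white}; the diagonal has {red,blue,yellow,black,white}; that leaves green.
At row 2, column 5: row 2 has {green}; column 5 has {blue,yellow,black,white}; that leaves red.
At row 3, column 2: row 3 has {yellow}; column 2 has {red,blue,green,yellow,white}; that leaves black.
At row 3, column 4: row 3 has {yellow,black}; column 4 has {red,blue,green,black}; that leaves white.
At row 3, column 5: row 3 has {yellow,black,white}; column 5 has {red,blue,yellow,black,white}; that leaves green.
At row 3, column 6: row 3 has {green,yellow,black,white}; column 6 has {red,green,yellow,white}; that leaves blue.
At row 4, column 1: row 4 has {red,blue,green,yellow}; column 1 has {green,yellow,black}; that leaves white.
At row 4, column 3: row 4 has {red,blue,green,yellow,white}; column 3 has {red,blue,green,yellow}; that leaves black.
At row 2, column 1: row 2 has {red,green}; column 1 has {green,yellow,black,white}; that leaves blue.
At row 2, column 3: row 2 has {red,blue,green}; column 3 has {red,blue,green,yellow,black}; that leaves white.
At row 2, column 4: row 2 has {red,blue,green,white}; column 4 has {red,blue,green,black,white}; that leaves yellow.
At row 2, column 6: row 2 has {red,blue,green,yellow,white}; column 6 has {red,blue,green,yellow,white}; that leaves black.
At row 3, column 1: row 3 has {blue,green,yellow,black,white}; column 1 has {blue,green,yellow,black,white}; that leaves red.

black yellow green red blue white / blue green white yellow red black / red black yellow white green blue / white red black blue yellow green / green blue red black white yellow / yellow white blue green black red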